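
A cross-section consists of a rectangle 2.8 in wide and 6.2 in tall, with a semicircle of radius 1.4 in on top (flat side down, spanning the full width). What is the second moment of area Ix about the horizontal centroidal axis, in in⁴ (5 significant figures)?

Decompose the section into non-overlapping parts with the origin at the bottom-left of its bounding rectangle.
Rectangular body: 2.8 × 6.2, A = 17.36 in², y = 3.1 in, Ī = 55.60987 in⁴.
Semicircular cap: semicircle r = 1.4, A = 3.078761 in², y = 6.794178 in, Ī = 0.4216423 in⁴.
Centroid: ȳ = ΣA·y / ΣA = 3.656467 in.
Transfer each piece to the horizontal centroidal axis using Ī + A·d² with d = y − 3.656467:
  rectangular body: d = -0.5564668 in → contributes +60.98548 in⁴
  semicircular cap: d = 3.137712 in → contributes +30.73276 in⁴
Total I = 91.71825 in⁴.

Ix ≈ 91.718 in⁴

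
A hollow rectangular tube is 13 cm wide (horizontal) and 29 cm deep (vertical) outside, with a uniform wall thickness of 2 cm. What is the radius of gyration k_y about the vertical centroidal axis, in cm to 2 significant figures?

k_y ≈ 5.0 cm

Split into non-overlapping primitives; take the origin at the lower-left of the bounding box.
Outer rectangle: 13 × 29, A = 377 cm², x = 6.5 cm, Ī = 5 309 cm⁴.
Inner void (subtracted): 9 × 25, A = 225 cm², x = 6.5 cm, Ī = 1 519 cm⁴.
By symmetry the centroid is at mid-width, x̄ = 6.5 cm.
All pieces are centred on the vertical centroidal axis, so I = ΣĪ (holes subtracted) = 3 791 cm⁴.
Radius of gyration: k = √(I/A) = √(3 791 / 152) = 4.994 cm.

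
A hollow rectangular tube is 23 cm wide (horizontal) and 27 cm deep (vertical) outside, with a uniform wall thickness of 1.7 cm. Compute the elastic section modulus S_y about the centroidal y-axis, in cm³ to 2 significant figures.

S_y ≈ 1100 cm³

Split into non-overlapping primitives; take the origin at the lower-left of the bounding box.
Outer rectangle: 23 × 27, A = 621 cm², x = 11.5 cm, Ī = 27 376 cm⁴.
Inner void (subtracted): 19.6 × 23.6, A = 462.6 cm², x = 11.5 cm, Ī = 14 808 cm⁴.
By symmetry the centroid is at mid-width, x̄ = 11.5 cm.
All pieces are centred on the centroidal y-axis, so I = ΣĪ (holes subtracted) = 12 568 cm⁴.
Extreme fibre distance c = 11.5 cm; S = I/c = 1 093 cm³.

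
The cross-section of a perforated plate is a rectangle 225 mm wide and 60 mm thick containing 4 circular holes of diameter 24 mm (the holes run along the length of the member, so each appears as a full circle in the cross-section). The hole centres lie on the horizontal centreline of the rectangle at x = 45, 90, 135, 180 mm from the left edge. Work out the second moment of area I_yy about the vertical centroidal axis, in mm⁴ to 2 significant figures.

Break the section into simple shapes (no overlaps), measuring from the bottom-left corner of the bounding box.
Plate: 225 × 60, A = 13 500 mm², x = 112.5 mm, Ī = 56 953 125 mm⁴.
Hole 1 (subtracted): ⌀24, A = 452.4 mm², x = 45 mm, Ī = 16 286 mm⁴.
Hole 2 (subtracted): ⌀24, A = 452.4 mm², x = 90 mm, Ī = 16 286 mm⁴.
Hole 3 (subtracted): ⌀24, A = 452.4 mm², x = 135 mm, Ī = 16 286 mm⁴.
Hole 4 (subtracted): ⌀24, A = 452.4 mm², x = 180 mm, Ī = 16 286 mm⁴.
By symmetry the centroid is at mid-width, x̄ = 112.5 mm.
Transfer each piece to the vertical centroidal axis using Ī + A·d² with d = x − 112.5:
  plate: d = 0 mm → contributes +56 953 125 mm⁴
  hole 1: d = -67.5 mm → contributes −2 077 485 mm⁴
  hole 2: d = -22.5 mm → contributes −245 308 mm⁴
  hole 3: d = 22.5 mm → contributes −245 308 mm⁴
  hole 4: d = 67.5 mm → contributes −2 077 485 mm⁴
Total I = 52 307 539 mm⁴.

I_yy ≈ 5.2 × 10⁷ mm⁴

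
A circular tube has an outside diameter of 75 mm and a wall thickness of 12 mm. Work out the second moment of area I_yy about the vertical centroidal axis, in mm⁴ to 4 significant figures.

I_yy ≈ 1.221 × 10⁶ mm⁴

Treat the section as a set of non-overlapping primitives; coordinates are from the bounding-box lower-left.
Outer circle: ⌀75, A = 4417.86 mm², x = 37.5 mm, Ī = 1 553 156 mm⁴.
Bore (subtracted): ⌀51, A = 2042.82 mm², x = 37.5 mm, Ī = 332 086 mm⁴.
By symmetry the centroid is at mid-width, x̄ = 37.5 mm.
All pieces are centred on the vertical centroidal axis, so I = ΣĪ (holes subtracted) = 1 221 070 mm⁴.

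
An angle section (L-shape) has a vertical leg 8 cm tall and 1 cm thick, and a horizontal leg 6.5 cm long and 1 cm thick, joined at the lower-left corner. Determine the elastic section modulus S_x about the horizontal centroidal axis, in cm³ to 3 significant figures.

S_x ≈ 15.3 cm³

Decompose the section into non-overlapping parts with the origin at the bottom-left of its bounding rectangle.
Vertical leg: 1 × 8, A = 8 cm², y = 4 cm, Ī = 42.667 cm⁴.
Horizontal leg (remainder): 5.5 × 1, A = 5.5 cm², y = 0.5 cm, Ī = 0.45833 cm⁴.
Centroid: ȳ = ΣA·y / ΣA = 2.5741 cm.
Transfer each piece to the horizontal centroidal axis using Ī + A·d² with d = y − 2.5741:
  vertical leg: d = 1.4259 cm → contributes +58.933 cm⁴
  horizontal leg (remainder): d = -2.0741 cm → contributes +24.118 cm⁴
Total I = 83.051 cm⁴.
Extreme fibre distance c = 5.4259 cm; S = I/c = 15.306 cm³.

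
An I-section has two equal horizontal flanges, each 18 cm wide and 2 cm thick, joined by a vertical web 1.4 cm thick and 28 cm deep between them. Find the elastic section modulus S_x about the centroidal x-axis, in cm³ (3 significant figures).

S_x ≈ 1170 cm³

Split into non-overlapping primitives; take the origin at the lower-left of the bounding box.
Bottom flange: 18 × 2, A = 36 cm², y = 1 cm, Ī = 12 cm⁴.
Web: 1.4 × 28, A = 39.2 cm², y = 16 cm, Ī = 2561.1 cm⁴.
Top flange: 18 × 2, A = 36 cm², y = 31 cm, Ī = 12 cm⁴.
By symmetry the centroid is at mid-height, ȳ = 16 cm.
Transfer each piece to the centroidal x-axis using Ī + A·d² with d = y − 16:
  bottom flange: d = -15 cm → contributes +8 112 cm⁴
  web: d = 0 cm → contributes +2561.1 cm⁴
  top flange: d = 15 cm → contributes +8 112 cm⁴
Total I = 18 785 cm⁴.
Extreme fibre distance c = 16 cm; S = I/c = 1174.1 cm³.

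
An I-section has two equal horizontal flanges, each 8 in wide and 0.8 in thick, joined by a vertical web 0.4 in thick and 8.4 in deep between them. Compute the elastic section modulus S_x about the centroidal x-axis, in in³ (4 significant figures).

S_x ≈ 58.26 in³

Treat the section as a set of non-overlapping primitives; coordinates are from the bounding-box lower-left.
Bottom flange: 8 × 0.8, A = 6.4 in², y = 0.4 in, Ī = 0.341333 in⁴.
Web: 0.4 × 8.4, A = 3.36 in², y = 5 in, Ī = 19.7568 in⁴.
Top flange: 8 × 0.8, A = 6.4 in², y = 9.6 in, Ī = 0.341333 in⁴.
By symmetry the centroid is at mid-height, ȳ = 5 in.
Transfer each piece to the centroidal x-axis using Ī + A·d² with d = y − 5:
  bottom flange: d = -4.6 in → contributes +135.765 in⁴
  web: d = 0 in → contributes +19.7568 in⁴
  top flange: d = 4.6 in → contributes +135.765 in⁴
Total I = 291.287 in⁴.
Extreme fibre distance c = 5 in; S = I/c = 58.2575 in³.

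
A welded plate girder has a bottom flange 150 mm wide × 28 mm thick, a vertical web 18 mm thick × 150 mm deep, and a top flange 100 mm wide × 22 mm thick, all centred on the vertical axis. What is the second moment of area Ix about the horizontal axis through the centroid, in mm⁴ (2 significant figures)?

Ix ≈ 5.1 × 10⁷ mm⁴

Treat the section as a set of non-overlapping primitives; coordinates are from the bounding-box lower-left.
Bottom plate: 150 × 28, A = 4 200 mm², y = 14 mm, Ī = 274 400 mm⁴.
Web plate: 18 × 150, A = 2 700 mm², y = 103 mm, Ī = 5 062 500 mm⁴.
Top plate: 100 × 22, A = 2 200 mm², y = 189 mm, Ī = 88 733 mm⁴.
Centroid: ȳ = ΣA·y / ΣA = 82.71 mm.
Transfer each piece to the horizontal axis through the centroid using Ī + A·d² with d = y − 82.71:
  bottom plate: d = -68.71 mm → contributes +20 105 343 mm⁴
  web plate: d = 20.29 mm → contributes +6 173 578 mm⁴
  top plate: d = 106.3 mm → contributes +24 941 370 mm⁴
Total I = 51 220 290 mm⁴.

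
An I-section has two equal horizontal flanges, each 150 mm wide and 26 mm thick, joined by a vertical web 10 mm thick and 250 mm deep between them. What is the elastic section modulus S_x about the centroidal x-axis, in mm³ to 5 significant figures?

Split into non-overlapping primitives; take the origin at the lower-left of the bounding box.
Bottom flange: 150 × 26, A = 3 900 mm², y = 13 mm, Ī = 219 700 mm⁴.
Web: 10 × 250, A = 2 500 mm², y = 151 mm, Ī = 13 020 833 mm⁴.
Top flange: 150 × 26, A = 3 900 mm², y = 289 mm, Ī = 219 700 mm⁴.
By symmetry the centroid is at mid-height, ȳ = 151 mm.
Transfer each piece to the centroidal x-axis using Ī + A·d² with d = y − 151:
  bottom flange: d = -138 mm → contributes +74 491 300 mm⁴
  web: d = 0 mm → contributes +13 020 833 mm⁴
  top flange: d = 138 mm → contributes +74 491 300 mm⁴
Total I = 162 003 433 mm⁴.
Extreme fibre distance c = 151 mm; S = I/c = 1 072 870 mm³.

S_x ≈ 1.0729 × 10⁶ mm³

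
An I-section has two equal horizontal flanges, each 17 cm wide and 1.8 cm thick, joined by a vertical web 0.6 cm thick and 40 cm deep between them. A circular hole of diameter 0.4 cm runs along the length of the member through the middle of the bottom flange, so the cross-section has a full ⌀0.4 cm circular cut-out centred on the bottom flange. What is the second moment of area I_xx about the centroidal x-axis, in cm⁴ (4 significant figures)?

Decompose the section into non-overlapping parts with the origin at the bottom-left of its bounding rectangle.
Bottom flange: 17 × 1.8, A = 30.6 cm², y = 0.9 cm, Ī = 8.262 cm⁴.
Web: 0.6 × 40, A = 24 cm², y = 21.8 cm, Ī = 3 200 cm⁴.
Top flange: 17 × 1.8, A = 30.6 cm², y = 42.7 cm, Ī = 8.262 cm⁴.
Hole (subtracted): ⌀0.4, A = 0.125664 cm², y = 0.9 cm, Ī = 0.00125664 cm⁴.
Centroid: ȳ = ΣA·y / ΣA = 21.8309 cm.
Transfer each piece to the centroidal x-axis using Ī + A·d² with d = y − 21.8309:
  bottom flange: d = -20.9309 cm → contributes +13414.2 cm⁴
  web: d = -0.0308715 cm → contributes +3200.02 cm⁴
  top flange: d = 20.8691 cm → contributes +13335.2 cm⁴
  hole: d = -20.9309 cm → contributes −55.0547 cm⁴
Total I = 29894.3 cm⁴.

I_xx ≈ 2.989 × 10⁴ cm⁴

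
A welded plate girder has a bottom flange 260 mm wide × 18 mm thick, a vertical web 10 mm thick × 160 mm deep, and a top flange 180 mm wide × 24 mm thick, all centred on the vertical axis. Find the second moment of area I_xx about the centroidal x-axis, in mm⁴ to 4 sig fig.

I_xx ≈ 7.735 × 10⁷ mm⁴

Decompose the section into non-overlapping parts with the origin at the bottom-left of its bounding rectangle.
Bottom plate: 260 × 18, A = 4 680 mm², y = 9 mm, Ī = 126 360 mm⁴.
Web plate: 10 × 160, A = 1 600 mm², y = 98 mm, Ī = 3 413 333 mm⁴.
Top plate: 180 × 24, A = 4 320 mm², y = 190 mm, Ī = 207 360 mm⁴.
Centroid: ȳ = ΣA·y / ΣA = 96.2 mm.
Transfer each piece to the centroidal x-axis using Ī + A·d² with d = y − 96.2:
  bottom plate: d = -87.2 mm → contributes +35 712 331 mm⁴
  web plate: d = 1.8 mm → contributes +3 418 517 mm⁴
  top plate: d = 93.8 mm → contributes +38 216 621 mm⁴
Total I = 77 347 469 mm⁴.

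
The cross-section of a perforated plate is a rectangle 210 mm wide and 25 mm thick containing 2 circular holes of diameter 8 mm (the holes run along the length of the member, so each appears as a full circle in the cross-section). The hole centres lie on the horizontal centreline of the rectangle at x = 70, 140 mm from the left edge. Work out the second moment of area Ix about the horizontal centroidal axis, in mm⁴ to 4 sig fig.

Decompose the section into non-overlapping parts with the origin at the bottom-left of its bounding rectangle.
Plate: 210 × 25, A = 5 250 mm², y = 12.5 mm, Ī = 273 438 mm⁴.
Hole 1 (subtracted): ⌀8, A = 50.2655 mm², y = 12.5 mm, Ī = 201.062 mm⁴.
Hole 2 (subtracted): ⌀8, A = 50.2655 mm², y = 12.5 mm, Ī = 201.062 mm⁴.
By symmetry the centroid is at mid-height, ȳ = 12.5 mm.
All pieces are centred on the horizontal centroidal axis, so I = ΣĪ (holes subtracted) = 273 035 mm⁴.

Ix ≈ 2.730 × 10⁵ mm⁴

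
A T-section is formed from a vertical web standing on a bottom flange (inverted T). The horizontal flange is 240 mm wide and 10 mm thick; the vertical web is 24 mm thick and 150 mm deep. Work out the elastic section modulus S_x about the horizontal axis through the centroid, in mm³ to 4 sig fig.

S_x ≈ 1.494 × 10⁵ mm³

Break the section into simple shapes (no overlaps), measuring from the bottom-left corner of the bounding box.
Flange: 240 × 10, A = 2 400 mm², y = 5 mm, Ī = 20 000 mm⁴.
Web: 24 × 150, A = 3 600 mm², y = 85 mm, Ī = 6 750 000 mm⁴.
Centroid: ȳ = ΣA·y / ΣA = 53 mm.
Transfer each piece to the horizontal axis through the centroid using Ī + A·d² with d = y − 53:
  flange: d = -48 mm → contributes +5 549 600 mm⁴
  web: d = 32 mm → contributes +10 436 400 mm⁴
Total I = 15 986 000 mm⁴.
Extreme fibre distance c = 107 mm; S = I/c = 149 402 mm³.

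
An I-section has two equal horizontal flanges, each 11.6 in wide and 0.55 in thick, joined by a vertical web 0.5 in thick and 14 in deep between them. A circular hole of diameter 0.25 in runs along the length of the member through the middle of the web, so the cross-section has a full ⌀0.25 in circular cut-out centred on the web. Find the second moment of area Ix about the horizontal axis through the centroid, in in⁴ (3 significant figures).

Treat the section as a set of non-overlapping primitives; coordinates are from the bounding-box lower-left.
Bottom flange: 11.6 × 0.55, A = 6.38 in², y = 0.275 in, Ī = 0.16083 in⁴.
Web: 0.5 × 14, A = 7 in², y = 7.55 in, Ī = 114.33 in⁴.
Top flange: 11.6 × 0.55, A = 6.38 in², y = 14.825 in, Ī = 0.16083 in⁴.
Hole (subtracted): ⌀0.25, A = 0.049087 in², y = 7.55 in, Ī = 0.00019175 in⁴.
By symmetry the centroid is at mid-height, ȳ = 7.55 in.
Transfer each piece to the horizontal axis through the centroid using Ī + A·d² with d = y − 7.55:
  bottom flange: d = -7.275 in → contributes +337.83 in⁴
  web: d = 0 in → contributes +114.33 in⁴
  top flange: d = 7.275 in → contributes +337.83 in⁴
  hole: d = 0 in → contributes −0.00019175 in⁴
Total I = 789.99 in⁴.

Ix ≈ 790 in⁴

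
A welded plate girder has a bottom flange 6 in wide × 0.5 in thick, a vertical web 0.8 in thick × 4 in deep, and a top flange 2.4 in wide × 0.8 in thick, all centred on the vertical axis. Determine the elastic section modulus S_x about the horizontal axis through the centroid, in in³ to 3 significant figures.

S_x ≈ 9.83 in³

Treat the section as a set of non-overlapping primitives; coordinates are from the bounding-box lower-left.
Bottom plate: 6 × 0.5, A = 3 in², y = 0.25 in, Ī = 0.0625 in⁴.
Web plate: 0.8 × 4, A = 3.2 in², y = 2.5 in, Ī = 4.2667 in⁴.
Top plate: 2.4 × 0.8, A = 1.92 in², y = 4.9 in, Ī = 0.1024 in⁴.
Centroid: ȳ = ΣA·y / ΣA = 2.2362 in.
Transfer each piece to the horizontal axis through the centroid using Ī + A·d² with d = y − 2.2362:
  bottom plate: d = -1.9862 in → contributes +11.898 in⁴
  web plate: d = 0.26379 in → contributes +4.4893 in⁴
  top plate: d = 2.6638 in → contributes +13.726 in⁴
Total I = 30.113 in⁴.
Extreme fibre distance c = 3.0638 in; S = I/c = 9.8287 in³.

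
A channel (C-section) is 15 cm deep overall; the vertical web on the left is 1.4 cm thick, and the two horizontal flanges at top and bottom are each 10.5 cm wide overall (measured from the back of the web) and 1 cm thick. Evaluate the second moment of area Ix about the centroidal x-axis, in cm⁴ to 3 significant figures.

Ix ≈ 1290 cm⁴

Break the section into simple shapes (no overlaps), measuring from the bottom-left corner of the bounding box.
Web: 1.4 × 15, A = 21 cm², y = 7.5 cm, Ī = 393.75 cm⁴.
Top flange (beyond web): 9.1 × 1, A = 9.1 cm², y = 14.5 cm, Ī = 0.75833 cm⁴.
Bottom flange (beyond web): 9.1 × 1, A = 9.1 cm², y = 0.5 cm, Ī = 0.75833 cm⁴.
By symmetry the centroid is at mid-height, ȳ = 7.5 cm.
Transfer each piece to the centroidal x-axis using Ī + A·d² with d = y − 7.5:
  web: d = 0 cm → contributes +393.75 cm⁴
  top flange (beyond web): d = 7 cm → contributes +446.66 cm⁴
  bottom flange (beyond web): d = -7 cm → contributes +446.66 cm⁴
Total I = 1287.1 cm⁴.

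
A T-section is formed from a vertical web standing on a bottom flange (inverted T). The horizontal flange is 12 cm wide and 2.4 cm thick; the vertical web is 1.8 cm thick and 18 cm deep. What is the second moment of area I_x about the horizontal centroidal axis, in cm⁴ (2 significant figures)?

Treat the section as a set of non-overlapping primitives; coordinates are from the bounding-box lower-left.
Flange: 12 × 2.4, A = 28.8 cm², y = 1.2 cm, Ī = 13.82 cm⁴.
Web: 1.8 × 18, A = 32.4 cm², y = 11.4 cm, Ī = 874.8 cm⁴.
Centroid: ȳ = ΣA·y / ΣA = 6.6 cm.
Transfer each piece to the horizontal centroidal axis using Ī + A·d² with d = y − 6.6:
  flange: d = -5.4 cm → contributes +853.6 cm⁴
  web: d = 4.8 cm → contributes +1 621 cm⁴
Total I = 2 475 cm⁴.

I_x ≈ 2500 cm⁴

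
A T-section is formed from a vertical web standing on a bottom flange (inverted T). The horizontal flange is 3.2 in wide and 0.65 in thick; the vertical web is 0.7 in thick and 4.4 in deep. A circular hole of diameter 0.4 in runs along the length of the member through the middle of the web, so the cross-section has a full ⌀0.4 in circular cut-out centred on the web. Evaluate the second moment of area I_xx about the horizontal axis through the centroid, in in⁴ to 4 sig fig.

I_xx ≈ 12.82 in⁴

Split into non-overlapping primitives; take the origin at the lower-left of the bounding box.
Flange: 3.2 × 0.65, A = 2.08 in², y = 0.325 in, Ī = 0.0732333 in⁴.
Web: 0.7 × 4.4, A = 3.08 in², y = 2.85 in, Ī = 4.96907 in⁴.
Hole (subtracted): ⌀0.4, A = 0.125664 in², y = 2.85 in, Ī = 0.00125664 in⁴.
Centroid: ȳ = ΣA·y / ΣA = 1.80676 in.
Transfer each piece to the horizontal axis through the centroid using Ī + A·d² with d = y − 1.80676:
  flange: d = -1.48176 in → contributes +4.64013 in⁴
  web: d = 1.04324 in → contributes +8.32116 in⁴
  hole: d = 1.04324 in → contributes −0.138022 in⁴
Total I = 12.8233 in⁴.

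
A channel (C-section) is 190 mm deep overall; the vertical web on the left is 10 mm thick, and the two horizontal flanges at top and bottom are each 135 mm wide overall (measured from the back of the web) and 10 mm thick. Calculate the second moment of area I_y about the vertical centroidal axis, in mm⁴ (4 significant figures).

Treat the section as a set of non-overlapping primitives; coordinates are from the bounding-box lower-left.
Web: 10 × 190, A = 1 900 mm², x = 5 mm, Ī = 15833.3 mm⁴.
Top flange (beyond web): 125 × 10, A = 1 250 mm², x = 72.5 mm, Ī = 1 627 604 mm⁴.
Bottom flange (beyond web): 125 × 10, A = 1 250 mm², x = 72.5 mm, Ī = 1 627 604 mm⁴.
Centroid: x̄ = ΣA·x / ΣA = 43.3523 mm.
Transfer each piece to the vertical centroidal axis using Ī + A·d² with d = x − 43.3523:
  web: d = -38.3523 mm → contributes +2 810 537 mm⁴
  top flange (beyond web): d = 29.1477 mm → contributes +2 689 592 mm⁴
  bottom flange (beyond web): d = 29.1477 mm → contributes +2 689 592 mm⁴
Total I = 8 189 721 mm⁴.

I_y ≈ 8.190 × 10⁶ mm⁴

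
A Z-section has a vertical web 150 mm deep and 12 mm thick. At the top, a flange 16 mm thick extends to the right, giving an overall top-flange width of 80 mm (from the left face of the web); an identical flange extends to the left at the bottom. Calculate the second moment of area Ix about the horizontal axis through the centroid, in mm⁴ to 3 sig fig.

Split into non-overlapping primitives; take the origin at the lower-left of the bounding box.
Web: 12 × 150, A = 1 800 mm², y = 75 mm, Ī = 3 375 000 mm⁴.
Top flange (beyond web): 68 × 16, A = 1 088 mm², y = 142 mm, Ī = 23 211 mm⁴.
Bottom flange (beyond web): 68 × 16, A = 1 088 mm², y = 8 mm, Ī = 23 211 mm⁴.
Centroid: ȳ = ΣA·y / ΣA = 75 mm.
Transfer each piece to the horizontal axis through the centroid using Ī + A·d² with d = y − 75:
  web: d = 0 mm → contributes +3 375 000 mm⁴
  top flange (beyond web): d = 67 mm → contributes +4 907 243 mm⁴
  bottom flange (beyond web): d = -67 mm → contributes +4 907 243 mm⁴
Total I = 13 189 485 mm⁴.

Ix ≈ 1.32 × 10⁷ mm⁴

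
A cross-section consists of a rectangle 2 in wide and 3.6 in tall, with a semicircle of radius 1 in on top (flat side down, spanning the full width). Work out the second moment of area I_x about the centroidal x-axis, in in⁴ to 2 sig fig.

I_x ≈ 14 in⁴

Treat the section as a set of non-overlapping primitives; coordinates are from the bounding-box lower-left.
Rectangular body: 2 × 3.6, A = 7.2 in², y = 1.8 in, Ī = 7.776 in⁴.
Semicircular cap: semicircle r = 1, A = 1.571 in², y = 4.024 in, Ī = 0.1098 in⁴.
Centroid: ȳ = ΣA·y / ΣA = 2.198 in.
Transfer each piece to the centroidal x-axis using Ī + A·d² with d = y − 2.198:
  rectangular body: d = -0.3984 in → contributes +8.919 in⁴
  semicircular cap: d = 1.826 in → contributes +5.347 in⁴
Total I = 14.27 in⁴.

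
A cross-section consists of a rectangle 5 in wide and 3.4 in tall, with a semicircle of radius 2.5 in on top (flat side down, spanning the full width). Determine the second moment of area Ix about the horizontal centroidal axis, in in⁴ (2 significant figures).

Ix ≈ 68 in⁴

Decompose the section into non-overlapping parts with the origin at the bottom-left of its bounding rectangle.
Rectangular body: 5 × 3.4, A = 17 in², y = 1.7 in, Ī = 16.38 in⁴.
Semicircular cap: semicircle r = 2.5, A = 9.817 in², y = 4.461 in, Ī = 4.287 in⁴.
Centroid: ȳ = ΣA·y / ΣA = 2.711 in.
Transfer each piece to the horizontal centroidal axis using Ī + A·d² with d = y − 2.711:
  rectangular body: d = -1.011 in → contributes +33.74 in⁴
  semicircular cap: d = 1.75 in → contributes +34.36 in⁴
Total I = 68.11 in⁴.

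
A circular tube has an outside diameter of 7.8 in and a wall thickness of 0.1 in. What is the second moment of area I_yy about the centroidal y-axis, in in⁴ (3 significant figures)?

I_yy ≈ 17.9 in⁴

Decompose the section into non-overlapping parts with the origin at the bottom-left of its bounding rectangle.
Outer circle: ⌀7.8, A = 47.784 in², x = 3.9 in, Ī = 181.7 in⁴.
Bore (subtracted): ⌀7.6, A = 45.365 in², x = 3.9 in, Ī = 163.77 in⁴.
By symmetry the centroid is at mid-width, x̄ = 3.9 in.
All pieces are centred on the centroidal y-axis, so I = ΣĪ (holes subtracted) = 17.931 in⁴.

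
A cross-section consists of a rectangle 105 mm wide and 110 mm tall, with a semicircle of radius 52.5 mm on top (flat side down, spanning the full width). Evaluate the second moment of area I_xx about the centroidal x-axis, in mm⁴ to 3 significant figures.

Split into non-overlapping primitives; take the origin at the lower-left of the bounding box.
Rectangular body: 105 × 110, A = 11 550 mm², y = 55 mm, Ī = 11 646 250 mm⁴.
Semicircular cap: semicircle r = 52.5, A = 4329.5 mm², y = 132.28 mm, Ī = 833 814 mm⁴.
Centroid: ȳ = ΣA·y / ΣA = 76.071 mm.
Transfer each piece to the centroidal x-axis using Ī + A·d² with d = y − 76.071:
  rectangular body: d = -21.071 mm → contributes +16 774 133 mm⁴
  semicircular cap: d = 56.211 mm → contributes +14 513 674 mm⁴
Total I = 31 287 807 mm⁴.

I_xx ≈ 3.13 × 10⁷ mm⁴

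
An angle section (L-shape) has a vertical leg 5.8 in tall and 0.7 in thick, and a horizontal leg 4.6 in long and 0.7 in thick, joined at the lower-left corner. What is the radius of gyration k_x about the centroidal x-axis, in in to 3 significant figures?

Treat the section as a set of non-overlapping primitives; coordinates are from the bounding-box lower-left.
Vertical leg: 0.7 × 5.8, A = 4.06 in², y = 2.9 in, Ī = 11.382 in⁴.
Horizontal leg (remainder): 3.9 × 0.7, A = 2.73 in², y = 0.35 in, Ī = 0.11148 in⁴.
Centroid: ȳ = ΣA·y / ΣA = 1.8747 in.
Transfer each piece to the centroidal x-axis using Ī + A·d² with d = y − 1.8747:
  vertical leg: d = 1.0253 in → contributes +15.649 in⁴
  horizontal leg (remainder): d = -1.5247 in → contributes +6.4583 in⁴
Total I = 22.108 in⁴.
Radius of gyration: k = √(I/A) = √(22.108 / 6.79) = 1.8044 in.

k_x ≈ 1.80 in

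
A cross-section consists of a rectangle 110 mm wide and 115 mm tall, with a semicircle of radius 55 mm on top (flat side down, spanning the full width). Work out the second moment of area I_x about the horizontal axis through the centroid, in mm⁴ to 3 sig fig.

Treat the section as a set of non-overlapping primitives; coordinates are from the bounding-box lower-left.
Rectangular body: 110 × 115, A = 12 650 mm², y = 57.5 mm, Ī = 13 941 354 mm⁴.
Semicircular cap: semicircle r = 55, A = 4751.7 mm², y = 138.34 mm, Ī = 1 004 345 mm⁴.
Centroid: ȳ = ΣA·y / ΣA = 79.575 mm.
Transfer each piece to the horizontal axis through the centroid using Ī + A·d² with d = y − 79.575:
  rectangular body: d = -22.075 mm → contributes +20 105 624 mm⁴
  semicircular cap: d = 58.768 mm → contributes +17 415 037 mm⁴
Total I = 37 520 660 mm⁴.

I_x ≈ 3.75 × 10⁷ mm⁴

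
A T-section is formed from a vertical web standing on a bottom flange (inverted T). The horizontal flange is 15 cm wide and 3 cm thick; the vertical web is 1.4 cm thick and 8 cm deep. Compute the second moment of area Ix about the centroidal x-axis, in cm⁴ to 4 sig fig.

Decompose the section into non-overlapping parts with the origin at the bottom-left of its bounding rectangle.
Flange: 15 × 3, A = 45 cm², y = 1.5 cm, Ī = 33.75 cm⁴.
Web: 1.4 × 8, A = 11.2 cm², y = 7 cm, Ī = 59.7333 cm⁴.
Centroid: ȳ = ΣA·y / ΣA = 2.59609 cm.
Transfer each piece to the centroidal x-axis using Ī + A·d² with d = y − 2.59609:
  flange: d = -1.09609 cm → contributes +87.8131 cm⁴
  web: d = 4.40391 cm → contributes +276.951 cm⁴
Total I = 364.764 cm⁴.

Ix ≈ 364.8 cm⁴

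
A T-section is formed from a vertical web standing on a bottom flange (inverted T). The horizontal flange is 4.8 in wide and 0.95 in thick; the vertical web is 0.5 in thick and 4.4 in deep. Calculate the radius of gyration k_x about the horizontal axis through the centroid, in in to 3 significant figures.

k_x ≈ 1.47 in

Decompose the section into non-overlapping parts with the origin at the bottom-left of its bounding rectangle.
Flange: 4.8 × 0.95, A = 4.56 in², y = 0.475 in, Ī = 0.34295 in⁴.
Web: 0.5 × 4.4, A = 2.2 in², y = 3.15 in, Ī = 3.5493 in⁴.
Centroid: ȳ = ΣA·y / ΣA = 1.3456 in.
Transfer each piece to the horizontal axis through the centroid using Ī + A·d² with d = y − 1.3456:
  flange: d = -0.87056 in → contributes +3.7989 in⁴
  web: d = 1.8044 in → contributes +10.713 in⁴
Total I = 14.511 in⁴.
Radius of gyration: k = √(I/A) = √(14.511 / 6.76) = 1.4651 in.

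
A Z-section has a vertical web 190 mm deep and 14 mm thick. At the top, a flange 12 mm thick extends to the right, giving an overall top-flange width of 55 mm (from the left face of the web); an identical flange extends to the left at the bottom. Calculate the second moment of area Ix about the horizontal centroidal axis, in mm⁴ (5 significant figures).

Ix ≈ 1.5808 × 10⁷ mm⁴

Treat the section as a set of non-overlapping primitives; coordinates are from the bounding-box lower-left.
Web: 14 × 190, A = 2 660 mm², y = 95 mm, Ī = 8 002 167 mm⁴.
Top flange (beyond web): 41 × 12, A = 492 mm², y = 184 mm, Ī = 5 904 mm⁴.
Bottom flange (beyond web): 41 × 12, A = 492 mm², y = 6 mm, Ī = 5 904 mm⁴.
Centroid: ȳ = ΣA·y / ΣA = 95 mm.
Transfer each piece to the horizontal centroidal axis using Ī + A·d² with d = y − 95:
  web: d = 0 mm → contributes +8 002 167 mm⁴
  top flange (beyond web): d = 89 mm → contributes +3 903 036 mm⁴
  bottom flange (beyond web): d = -89 mm → contributes +3 903 036 mm⁴
Total I = 15 808 239 mm⁴.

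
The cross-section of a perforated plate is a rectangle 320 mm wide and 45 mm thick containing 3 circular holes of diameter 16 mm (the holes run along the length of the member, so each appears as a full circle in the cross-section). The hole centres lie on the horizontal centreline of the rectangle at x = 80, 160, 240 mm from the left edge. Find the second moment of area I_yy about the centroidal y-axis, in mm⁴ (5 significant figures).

Treat the section as a set of non-overlapping primitives; coordinates are from the bounding-box lower-left.
Plate: 320 × 45, A = 14 400 mm², x = 160 mm, Ī = 122 880 000 mm⁴.
Hole 1 (subtracted): ⌀16, A = 201.0619 mm², x = 80 mm, Ī = 3216.991 mm⁴.
Hole 2 (subtracted): ⌀16, A = 201.0619 mm², x = 160 mm, Ī = 3216.991 mm⁴.
Hole 3 (subtracted): ⌀16, A = 201.0619 mm², x = 240 mm, Ī = 3216.991 mm⁴.
By symmetry the centroid is at mid-width, x̄ = 160 mm.
Transfer each piece to the centroidal y-axis using Ī + A·d² with d = x − 160:
  plate: d = 0 mm → contributes +122 880 000 mm⁴
  hole 1: d = -80 mm → contributes −1 290 013 mm⁴
  hole 2: d = 0 mm → contributes −3216.991 mm⁴
  hole 3: d = 80 mm → contributes −1 290 013 mm⁴
Total I = 120 296 756 mm⁴.

I_yy ≈ 1.2030 × 10⁸ mm⁴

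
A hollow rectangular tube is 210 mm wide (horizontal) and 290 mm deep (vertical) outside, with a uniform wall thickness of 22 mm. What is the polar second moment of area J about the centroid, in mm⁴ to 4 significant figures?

Treat the section as a set of non-overlapping primitives; coordinates are from the bounding-box lower-left.
Outer rectangle: 210 × 290, A = 60 900 mm², y = 145 mm, Ī = 426 807 500 mm⁴.
Inner void (subtracted): 166 × 246, A = 40 836 mm², y = 145 mm, Ī = 205 935 948 mm⁴.
By symmetry the centroid is at mid-height, ȳ = 145 mm.
All pieces are centred on the centroidal x-axis, so I = ΣĪ (holes subtracted) = 220 871 552 mm⁴.
Repeating about the centroidal y-axis gives I_y = 130 034 432 mm⁴.
Polar second moment: J = I_x + I_y = 350 905 984 mm⁴.

J ≈ 3.509 × 10⁸ mm⁴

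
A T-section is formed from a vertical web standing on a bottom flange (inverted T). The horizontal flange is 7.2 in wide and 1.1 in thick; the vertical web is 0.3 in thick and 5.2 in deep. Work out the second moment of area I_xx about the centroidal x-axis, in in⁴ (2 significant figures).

Split into non-overlapping primitives; take the origin at the lower-left of the bounding box.
Flange: 7.2 × 1.1, A = 7.92 in², y = 0.55 in, Ī = 0.7986 in⁴.
Web: 0.3 × 5.2, A = 1.56 in², y = 3.7 in, Ī = 3.515 in⁴.
Centroid: ȳ = ΣA·y / ΣA = 1.068 in.
Transfer each piece to the centroidal x-axis using Ī + A·d² with d = y − 1.068:
  flange: d = -0.5184 in → contributes +2.927 in⁴
  web: d = 2.632 in → contributes +14.32 in⁴
Total I = 17.25 in⁴.

I_xx ≈ 17 in⁴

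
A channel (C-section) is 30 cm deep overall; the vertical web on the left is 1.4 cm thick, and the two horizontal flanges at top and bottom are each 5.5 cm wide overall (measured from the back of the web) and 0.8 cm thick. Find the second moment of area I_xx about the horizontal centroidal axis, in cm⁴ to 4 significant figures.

Split into non-overlapping primitives; take the origin at the lower-left of the bounding box.
Web: 1.4 × 30, A = 42 cm², y = 15 cm, Ī = 3 150 cm⁴.
Top flange (beyond web): 4.1 × 0.8, A = 3.28 cm², y = 29.6 cm, Ī = 0.174933 cm⁴.
Bottom flange (beyond web): 4.1 × 0.8, A = 3.28 cm², y = 0.4 cm, Ī = 0.174933 cm⁴.
By symmetry the centroid is at mid-height, ȳ = 15 cm.
Transfer each piece to the horizontal centroidal axis using Ī + A·d² with d = y − 15:
  web: d = 0 cm → contributes +3 150 cm⁴
  top flange (beyond web): d = 14.6 cm → contributes +699.34 cm⁴
  bottom flange (beyond web): d = -14.6 cm → contributes +699.34 cm⁴
Total I = 4548.68 cm⁴.

I_xx ≈ 4549 cm⁴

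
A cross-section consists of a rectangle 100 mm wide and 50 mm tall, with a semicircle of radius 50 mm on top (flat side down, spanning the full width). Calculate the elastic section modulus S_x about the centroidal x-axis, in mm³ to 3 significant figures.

S_x ≈ 1.18 × 10⁵ mm³

Break the section into simple shapes (no overlaps), measuring from the bottom-left corner of the bounding box.
Rectangular body: 100 × 50, A = 5 000 mm², y = 25 mm, Ī = 1 041 667 mm⁴.
Semicircular cap: semicircle r = 50, A = 3 927 mm², y = 71.221 mm, Ī = 685 981 mm⁴.
Centroid: ȳ = ΣA·y / ΣA = 45.333 mm.
Transfer each piece to the centroidal x-axis using Ī + A·d² with d = y − 45.333:
  rectangular body: d = -20.333 mm → contributes +3 108 721 mm⁴
  semicircular cap: d = 25.888 mm → contributes +3 317 836 mm⁴
Total I = 6 426 557 mm⁴.
Extreme fibre distance c = 54.667 mm; S = I/c = 117 557 mm³.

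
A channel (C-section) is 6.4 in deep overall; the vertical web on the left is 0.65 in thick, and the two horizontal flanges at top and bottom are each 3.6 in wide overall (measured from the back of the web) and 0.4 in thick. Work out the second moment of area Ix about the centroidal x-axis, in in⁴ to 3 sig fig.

Split into non-overlapping primitives; take the origin at the lower-left of the bounding box.
Web: 0.65 × 6.4, A = 4.16 in², y = 3.2 in, Ī = 14.199 in⁴.
Top flange (beyond web): 2.95 × 0.4, A = 1.18 in², y = 6.2 in, Ī = 0.015733 in⁴.
Bottom flange (beyond web): 2.95 × 0.4, A = 1.18 in², y = 0.2 in, Ī = 0.015733 in⁴.
By symmetry the centroid is at mid-height, ȳ = 3.2 in.
Transfer each piece to the centroidal x-axis using Ī + A·d² with d = y − 3.2:
  web: d = 0 in → contributes +14.199 in⁴
  top flange (beyond web): d = 3 in → contributes +10.636 in⁴
  bottom flange (beyond web): d = -3 in → contributes +10.636 in⁴
Total I = 35.471 in⁴.

Ix ≈ 35.5 in⁴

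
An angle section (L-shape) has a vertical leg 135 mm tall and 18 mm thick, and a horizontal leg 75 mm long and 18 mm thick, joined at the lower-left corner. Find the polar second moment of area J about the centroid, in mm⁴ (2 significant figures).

J ≈ 7.5 × 10⁶ mm⁴

Decompose the section into non-overlapping parts with the origin at the bottom-left of its bounding rectangle.
Vertical leg: 18 × 135, A = 2 430 mm², y = 67.5 mm, Ī = 3 690 563 mm⁴.
Horizontal leg (remainder): 57 × 18, A = 1 026 mm², y = 9 mm, Ī = 27 702 mm⁴.
Centroid: ȳ = ΣA·y / ΣA = 50.13 mm.
Transfer each piece to the centroidal x-axis using Ī + A·d² with d = y − 50.13:
  vertical leg: d = 17.37 mm → contributes +4 423 497 mm⁴
  horizontal leg (remainder): d = -41.13 mm → contributes +1 763 600 mm⁴
Total I = 6 187 097 mm⁴.
For the y-axis: x̄ = 20.13 mm.
Repeating about the centroidal y-axis gives I_y = 1 357 877 mm⁴.
Polar second moment: J = I_x + I_y = 7 544 974 mm⁴.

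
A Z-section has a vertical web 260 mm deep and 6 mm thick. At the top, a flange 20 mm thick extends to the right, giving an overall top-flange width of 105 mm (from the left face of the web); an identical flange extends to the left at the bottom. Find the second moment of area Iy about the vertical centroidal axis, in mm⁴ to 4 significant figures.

Treat the section as a set of non-overlapping primitives; coordinates are from the bounding-box lower-left.
Web: 6 × 260, A = 1 560 mm², x = 102 mm, Ī = 4 680 mm⁴.
Top flange (beyond web): 99 × 20, A = 1 980 mm², x = 154.5 mm, Ī = 1 617 165 mm⁴.
Bottom flange (beyond web): 99 × 20, A = 1 980 mm², x = 49.5 mm, Ī = 1 617 165 mm⁴.
Centroid: x̄ = ΣA·x / ΣA = 102 mm.
Transfer each piece to the vertical centroidal axis using Ī + A·d² with d = x − 102:
  web: d = 0 mm → contributes +4 680 mm⁴
  top flange (beyond web): d = 52.5 mm → contributes +7 074 540 mm⁴
  bottom flange (beyond web): d = -52.5 mm → contributes +7 074 540 mm⁴
Total I = 14 153 760 mm⁴.

Iy ≈ 1.415 × 10⁷ mm⁴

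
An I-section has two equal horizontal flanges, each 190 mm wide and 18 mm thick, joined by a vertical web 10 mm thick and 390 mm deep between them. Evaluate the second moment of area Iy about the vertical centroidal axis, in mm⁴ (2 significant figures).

Break the section into simple shapes (no overlaps), measuring from the bottom-left corner of the bounding box.
Bottom flange: 190 × 18, A = 3 420 mm², x = 95 mm, Ī = 10 288 500 mm⁴.
Web: 10 × 390, A = 3 900 mm², x = 95 mm, Ī = 32 500 mm⁴.
Top flange: 190 × 18, A = 3 420 mm², x = 95 mm, Ī = 10 288 500 mm⁴.
By symmetry the centroid is at mid-width, x̄ = 95 mm.
All pieces are centred on the vertical centroidal axis, so I = ΣĪ = 20 609 500 mm⁴.

Iy ≈ 2.1 × 10⁷ mm⁴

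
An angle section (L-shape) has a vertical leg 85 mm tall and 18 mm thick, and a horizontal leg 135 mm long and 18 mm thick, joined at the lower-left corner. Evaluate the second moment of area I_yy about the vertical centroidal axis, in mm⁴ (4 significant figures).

I_yy ≈ 6.481 × 10⁶ mm⁴

Break the section into simple shapes (no overlaps), measuring from the bottom-left corner of the bounding box.
Vertical leg: 18 × 85, A = 1 530 mm², x = 9 mm, Ī = 41 310 mm⁴.
Horizontal leg (remainder): 117 × 18, A = 2 106 mm², x = 76.5 mm, Ī = 2 402 420 mm⁴.
Centroid: x̄ = ΣA·x / ΣA = 48.0965 mm.
Transfer each piece to the vertical centroidal axis using Ī + A·d² with d = x − 48.0965:
  vertical leg: d = -39.0965 mm → contributes +2 379 975 mm⁴
  horizontal leg (remainder): d = 28.4035 mm → contributes +4 101 449 mm⁴
Total I = 6 481 424 mm⁴.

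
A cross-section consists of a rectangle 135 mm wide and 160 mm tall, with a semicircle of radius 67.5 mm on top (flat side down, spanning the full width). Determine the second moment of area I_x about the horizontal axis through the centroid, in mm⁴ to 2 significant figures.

I_x ≈ 1.1 × 10⁸ mm⁴

Treat the section as a set of non-overlapping primitives; coordinates are from the bounding-box lower-left.
Rectangular body: 135 × 160, A = 21 600 mm², y = 80 mm, Ī = 46 080 000 mm⁴.
Semicircular cap: semicircle r = 67.5, A = 7 157 mm², y = 188.6 mm, Ī = 2 278 490 mm⁴.
Centroid: ȳ = ΣA·y / ΣA = 107 mm.
Transfer each piece to the horizontal axis through the centroid using Ī + A·d² with d = y − 107:
  rectangular body: d = -27.04 mm → contributes +61 873 043 mm⁴
  semicircular cap: d = 81.61 mm → contributes +49 942 673 mm⁴
Total I = 111 815 716 mm⁴.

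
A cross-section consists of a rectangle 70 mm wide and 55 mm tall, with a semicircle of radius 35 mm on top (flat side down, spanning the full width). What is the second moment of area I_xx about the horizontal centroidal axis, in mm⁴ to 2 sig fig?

I_xx ≈ 3.4 × 10⁶ mm⁴

Split into non-overlapping primitives; take the origin at the lower-left of the bounding box.
Rectangular body: 70 × 55, A = 3 850 mm², y = 27.5 mm, Ī = 970 521 mm⁴.
Semicircular cap: semicircle r = 35, A = 1 924 mm², y = 69.85 mm, Ī = 164 704 mm⁴.
Centroid: ȳ = ΣA·y / ΣA = 41.61 mm.
Transfer each piece to the horizontal centroidal axis using Ī + A·d² with d = y − 41.61:
  rectangular body: d = -14.11 mm → contributes +1 737 500 mm⁴
  semicircular cap: d = 28.24 mm → contributes +1 699 280 mm⁴
Total I = 3 436 779 mm⁴.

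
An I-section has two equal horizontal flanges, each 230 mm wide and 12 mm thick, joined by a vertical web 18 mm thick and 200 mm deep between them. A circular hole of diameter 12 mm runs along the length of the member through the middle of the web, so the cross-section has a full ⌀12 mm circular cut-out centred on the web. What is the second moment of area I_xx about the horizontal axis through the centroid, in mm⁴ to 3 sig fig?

Decompose the section into non-overlapping parts with the origin at the bottom-left of its bounding rectangle.
Bottom flange: 230 × 12, A = 2 760 mm², y = 6 mm, Ī = 33 120 mm⁴.
Web: 18 × 200, A = 3 600 mm², y = 112 mm, Ī = 12 000 000 mm⁴.
Top flange: 230 × 12, A = 2 760 mm², y = 218 mm, Ī = 33 120 mm⁴.
Hole (subtracted): ⌀12, A = 113.1 mm², y = 112 mm, Ī = 1017.9 mm⁴.
By symmetry the centroid is at mid-height, ȳ = 112 mm.
Transfer each piece to the horizontal axis through the centroid using Ī + A·d² with d = y − 112:
  bottom flange: d = -106 mm → contributes +31 044 480 mm⁴
  web: d = 0 mm → contributes +12 000 000 mm⁴
  top flange: d = 106 mm → contributes +31 044 480 mm⁴
  hole: d = 0 mm → contributes −1017.9 mm⁴
Total I = 74 087 942 mm⁴.

I_xx ≈ 7.41 × 10⁷ mm⁴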